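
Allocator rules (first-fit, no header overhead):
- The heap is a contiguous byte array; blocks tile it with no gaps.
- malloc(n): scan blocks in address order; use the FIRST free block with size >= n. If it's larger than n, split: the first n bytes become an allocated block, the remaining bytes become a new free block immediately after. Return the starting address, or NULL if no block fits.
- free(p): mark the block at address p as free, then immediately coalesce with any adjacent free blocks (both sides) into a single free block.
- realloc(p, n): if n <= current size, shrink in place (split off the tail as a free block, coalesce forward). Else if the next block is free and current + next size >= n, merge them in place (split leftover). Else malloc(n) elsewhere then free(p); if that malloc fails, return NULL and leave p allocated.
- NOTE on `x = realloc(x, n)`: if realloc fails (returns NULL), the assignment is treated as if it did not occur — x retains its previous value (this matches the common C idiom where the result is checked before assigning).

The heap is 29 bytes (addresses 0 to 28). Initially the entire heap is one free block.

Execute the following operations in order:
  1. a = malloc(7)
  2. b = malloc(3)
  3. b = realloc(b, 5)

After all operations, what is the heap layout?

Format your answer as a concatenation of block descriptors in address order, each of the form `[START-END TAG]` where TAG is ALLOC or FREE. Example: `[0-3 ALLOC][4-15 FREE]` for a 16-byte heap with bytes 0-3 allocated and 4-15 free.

Op 1: a = malloc(7) -> a = 0; heap: [0-6 ALLOC][7-28 FREE]
Op 2: b = malloc(3) -> b = 7; heap: [0-6 ALLOC][7-9 ALLOC][10-28 FREE]
Op 3: b = realloc(b, 5) -> b = 7; heap: [0-6 ALLOC][7-11 ALLOC][12-28 FREE]

Answer: [0-6 ALLOC][7-11 ALLOC][12-28 FREE]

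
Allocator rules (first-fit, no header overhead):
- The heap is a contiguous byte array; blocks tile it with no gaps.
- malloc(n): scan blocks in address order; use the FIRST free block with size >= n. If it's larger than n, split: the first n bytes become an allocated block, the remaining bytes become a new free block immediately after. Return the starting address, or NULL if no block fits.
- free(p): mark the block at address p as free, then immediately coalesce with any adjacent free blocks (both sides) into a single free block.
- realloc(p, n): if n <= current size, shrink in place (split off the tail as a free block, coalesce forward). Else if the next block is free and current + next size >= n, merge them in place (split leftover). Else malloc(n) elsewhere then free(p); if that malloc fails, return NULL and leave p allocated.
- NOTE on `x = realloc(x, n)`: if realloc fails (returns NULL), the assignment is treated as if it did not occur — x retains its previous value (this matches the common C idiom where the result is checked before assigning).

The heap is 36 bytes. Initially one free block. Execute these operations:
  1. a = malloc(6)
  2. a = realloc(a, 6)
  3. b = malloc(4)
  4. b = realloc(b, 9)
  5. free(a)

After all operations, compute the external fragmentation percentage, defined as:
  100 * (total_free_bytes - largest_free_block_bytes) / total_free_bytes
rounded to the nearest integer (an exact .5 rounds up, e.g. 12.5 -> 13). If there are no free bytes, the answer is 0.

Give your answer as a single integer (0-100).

Op 1: a = malloc(6) -> a = 0; heap: [0-5 ALLOC][6-35 FREE]
Op 2: a = realloc(a, 6) -> a = 0; heap: [0-5 ALLOC][6-35 FREE]
Op 3: b = malloc(4) -> b = 6; heap: [0-5 ALLOC][6-9 ALLOC][10-35 FREE]
Op 4: b = realloc(b, 9) -> b = 6; heap: [0-5 ALLOC][6-14 ALLOC][15-35 FREE]
Op 5: free(a) -> (freed a); heap: [0-5 FREE][6-14 ALLOC][15-35 FREE]
Free blocks: [6 21] total_free=27 largest=21 -> 100*(27-21)/27 = 600/27 ≈ 22.222 -> rounds to 22

Answer: 22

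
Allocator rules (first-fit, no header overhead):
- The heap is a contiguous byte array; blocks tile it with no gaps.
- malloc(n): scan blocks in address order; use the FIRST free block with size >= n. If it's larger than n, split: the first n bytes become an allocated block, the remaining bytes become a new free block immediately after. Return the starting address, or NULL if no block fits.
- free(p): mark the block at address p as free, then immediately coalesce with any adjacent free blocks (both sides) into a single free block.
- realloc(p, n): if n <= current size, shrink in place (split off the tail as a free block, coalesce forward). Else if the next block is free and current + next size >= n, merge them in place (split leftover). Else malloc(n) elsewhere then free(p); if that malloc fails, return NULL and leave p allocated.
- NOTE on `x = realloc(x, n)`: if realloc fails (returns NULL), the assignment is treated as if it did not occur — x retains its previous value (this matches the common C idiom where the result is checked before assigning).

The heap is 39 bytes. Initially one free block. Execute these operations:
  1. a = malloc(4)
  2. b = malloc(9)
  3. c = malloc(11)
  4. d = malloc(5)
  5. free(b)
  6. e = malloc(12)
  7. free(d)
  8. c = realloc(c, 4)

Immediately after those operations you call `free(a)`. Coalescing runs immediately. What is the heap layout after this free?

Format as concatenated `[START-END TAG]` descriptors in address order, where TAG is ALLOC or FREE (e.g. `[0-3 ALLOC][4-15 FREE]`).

Op 1: a = malloc(4) -> a = 0; heap: [0-3 ALLOC][4-38 FREE]
Op 2: b = malloc(9) -> b = 4; heap: [0-3 ALLOC][4-12 ALLOC][13-38 FREE]
Op 3: c = malloc(11) -> c = 13; heap: [0-3 ALLOC][4-12 ALLOC][13-23 ALLOC][24-38 FREE]
Op 4: d = malloc(5) -> d = 24; heap: [0-3 ALLOC][4-12 ALLOC][13-23 ALLOC][24-28 ALLOC][29-38 FREE]
Op 5: free(b) -> (freed b); heap: [0-3 ALLOC][4-12 FREE][13-23 ALLOC][24-28 ALLOC][29-38 FREE]
Op 6: e = malloc(12) -> e = NULL; heap: [0-3 ALLOC][4-12 FREE][13-23 ALLOC][24-28 ALLOC][29-38 FREE]
Op 7: free(d) -> (freed d); heap: [0-3 ALLOC][4-12 FREE][13-23 ALLOC][24-38 FREE]
Op 8: c = realloc(c, 4) -> c = 13; heap: [0-3 ALLOC][4-12 FREE][13-16 ALLOC][17-38 FREE]
free(a): a = 0 -> block [0-3 ALLOC]; mark free, coalesce with adjacent free neighbors -> [0-12 FREE][13-16 ALLOC][17-38 FREE]

Answer: [0-12 FREE][13-16 ALLOC][17-38 FREE]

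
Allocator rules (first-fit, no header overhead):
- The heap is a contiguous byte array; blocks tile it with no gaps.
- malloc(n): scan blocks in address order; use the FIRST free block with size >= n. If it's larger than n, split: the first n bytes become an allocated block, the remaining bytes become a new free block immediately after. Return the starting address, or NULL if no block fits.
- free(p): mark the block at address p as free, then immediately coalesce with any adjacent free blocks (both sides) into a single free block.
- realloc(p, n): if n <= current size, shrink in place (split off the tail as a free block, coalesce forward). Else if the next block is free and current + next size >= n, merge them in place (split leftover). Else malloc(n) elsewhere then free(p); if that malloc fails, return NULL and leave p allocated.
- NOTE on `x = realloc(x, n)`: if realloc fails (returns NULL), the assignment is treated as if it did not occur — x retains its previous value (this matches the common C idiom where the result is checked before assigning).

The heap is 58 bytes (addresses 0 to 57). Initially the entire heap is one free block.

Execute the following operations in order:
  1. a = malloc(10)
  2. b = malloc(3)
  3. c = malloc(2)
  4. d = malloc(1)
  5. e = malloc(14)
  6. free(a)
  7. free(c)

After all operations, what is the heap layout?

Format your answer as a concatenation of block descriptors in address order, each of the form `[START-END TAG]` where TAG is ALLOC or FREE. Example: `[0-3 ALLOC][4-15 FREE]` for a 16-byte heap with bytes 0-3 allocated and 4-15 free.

Answer: [0-9 FREE][10-12 ALLOC][13-14 FREE][15-15 ALLOC][16-29 ALLOC][30-57 FREE]

Derivation:
Op 1: a = malloc(10) -> a = 0; heap: [0-9 ALLOC][10-57 FREE]
Op 2: b = malloc(3) -> b = 10; heap: [0-9 ALLOC][10-12 ALLOC][13-57 FREE]
Op 3: c = malloc(2) -> c = 13; heap: [0-9 ALLOC][10-12 ALLOC][13-14 ALLOC][15-57 FREE]
Op 4: d = malloc(1) -> d = 15; heap: [0-9 ALLOC][10-12 ALLOC][13-14 ALLOC][15-15 ALLOC][16-57 FREE]
Op 5: e = malloc(14) -> e = 16; heap: [0-9 ALLOC][10-12 ALLOC][13-14 ALLOC][15-15 ALLOC][16-29 ALLOC][30-57 FREE]
Op 6: free(a) -> (freed a); heap: [0-9 FREE][10-12 ALLOC][13-14 ALLOC][15-15 ALLOC][16-29 ALLOC][30-57 FREE]
Op 7: free(c) -> (freed c); heap: [0-9 FREE][10-12 ALLOC][13-14 FREE][15-15 ALLOC][16-29 ALLOC][30-57 FREE]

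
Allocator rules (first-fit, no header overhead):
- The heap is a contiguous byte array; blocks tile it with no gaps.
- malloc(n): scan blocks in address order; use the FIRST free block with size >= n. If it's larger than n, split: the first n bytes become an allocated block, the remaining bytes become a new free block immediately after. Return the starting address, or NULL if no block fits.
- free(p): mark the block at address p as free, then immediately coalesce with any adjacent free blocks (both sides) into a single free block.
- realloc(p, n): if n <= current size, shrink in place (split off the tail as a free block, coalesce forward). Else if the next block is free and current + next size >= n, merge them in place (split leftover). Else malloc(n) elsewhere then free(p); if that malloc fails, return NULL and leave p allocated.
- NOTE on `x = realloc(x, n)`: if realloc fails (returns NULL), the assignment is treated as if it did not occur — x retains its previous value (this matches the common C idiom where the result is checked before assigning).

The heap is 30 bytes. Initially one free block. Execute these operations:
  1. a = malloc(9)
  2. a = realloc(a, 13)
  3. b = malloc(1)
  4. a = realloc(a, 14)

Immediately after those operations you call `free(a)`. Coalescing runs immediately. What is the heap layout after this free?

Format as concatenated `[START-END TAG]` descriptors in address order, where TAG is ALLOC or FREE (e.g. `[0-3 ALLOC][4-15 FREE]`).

Answer: [0-12 FREE][13-13 ALLOC][14-29 FREE]

Derivation:
Op 1: a = malloc(9) -> a = 0; heap: [0-8 ALLOC][9-29 FREE]
Op 2: a = realloc(a, 13) -> a = 0; heap: [0-12 ALLOC][13-29 FREE]
Op 3: b = malloc(1) -> b = 13; heap: [0-12 ALLOC][13-13 ALLOC][14-29 FREE]
Op 4: a = realloc(a, 14) -> a = 14; heap: [0-12 FREE][13-13 ALLOC][14-27 ALLOC][28-29 FREE]
free(a): a = 14 -> block [14-27 ALLOC]; mark free, coalesce with adjacent free neighbors -> [0-12 FREE][13-13 ALLOC][14-29 FREE]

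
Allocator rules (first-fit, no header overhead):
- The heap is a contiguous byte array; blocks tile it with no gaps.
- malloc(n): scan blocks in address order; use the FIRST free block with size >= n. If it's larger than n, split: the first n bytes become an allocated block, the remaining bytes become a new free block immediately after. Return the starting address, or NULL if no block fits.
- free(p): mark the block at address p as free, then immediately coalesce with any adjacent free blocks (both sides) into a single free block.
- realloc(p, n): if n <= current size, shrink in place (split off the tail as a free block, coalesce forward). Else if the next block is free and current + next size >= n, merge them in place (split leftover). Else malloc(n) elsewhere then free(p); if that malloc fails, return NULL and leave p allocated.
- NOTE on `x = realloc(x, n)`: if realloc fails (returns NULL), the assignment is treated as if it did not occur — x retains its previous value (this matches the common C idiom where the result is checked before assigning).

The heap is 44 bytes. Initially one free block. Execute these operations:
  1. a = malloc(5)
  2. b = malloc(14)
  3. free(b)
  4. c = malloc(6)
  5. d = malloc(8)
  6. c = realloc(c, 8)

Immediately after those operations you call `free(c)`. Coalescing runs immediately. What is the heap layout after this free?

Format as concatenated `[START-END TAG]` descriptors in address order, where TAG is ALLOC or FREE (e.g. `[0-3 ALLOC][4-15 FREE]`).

Op 1: a = malloc(5) -> a = 0; heap: [0-4 ALLOC][5-43 FREE]
Op 2: b = malloc(14) -> b = 5; heap: [0-4 ALLOC][5-18 ALLOC][19-43 FREE]
Op 3: free(b) -> (freed b); heap: [0-4 ALLOC][5-43 FREE]
Op 4: c = malloc(6) -> c = 5; heap: [0-4 ALLOC][5-10 ALLOC][11-43 FREE]
Op 5: d = malloc(8) -> d = 11; heap: [0-4 ALLOC][5-10 ALLOC][11-18 ALLOC][19-43 FREE]
Op 6: c = realloc(c, 8) -> c = 19; heap: [0-4 ALLOC][5-10 FREE][11-18 ALLOC][19-26 ALLOC][27-43 FREE]
free(c): c = 19 -> block [19-26 ALLOC]; mark free, coalesce with adjacent free neighbors -> [0-4 ALLOC][5-10 FREE][11-18 ALLOC][19-43 FREE]

Answer: [0-4 ALLOC][5-10 FREE][11-18 ALLOC][19-43 FREE]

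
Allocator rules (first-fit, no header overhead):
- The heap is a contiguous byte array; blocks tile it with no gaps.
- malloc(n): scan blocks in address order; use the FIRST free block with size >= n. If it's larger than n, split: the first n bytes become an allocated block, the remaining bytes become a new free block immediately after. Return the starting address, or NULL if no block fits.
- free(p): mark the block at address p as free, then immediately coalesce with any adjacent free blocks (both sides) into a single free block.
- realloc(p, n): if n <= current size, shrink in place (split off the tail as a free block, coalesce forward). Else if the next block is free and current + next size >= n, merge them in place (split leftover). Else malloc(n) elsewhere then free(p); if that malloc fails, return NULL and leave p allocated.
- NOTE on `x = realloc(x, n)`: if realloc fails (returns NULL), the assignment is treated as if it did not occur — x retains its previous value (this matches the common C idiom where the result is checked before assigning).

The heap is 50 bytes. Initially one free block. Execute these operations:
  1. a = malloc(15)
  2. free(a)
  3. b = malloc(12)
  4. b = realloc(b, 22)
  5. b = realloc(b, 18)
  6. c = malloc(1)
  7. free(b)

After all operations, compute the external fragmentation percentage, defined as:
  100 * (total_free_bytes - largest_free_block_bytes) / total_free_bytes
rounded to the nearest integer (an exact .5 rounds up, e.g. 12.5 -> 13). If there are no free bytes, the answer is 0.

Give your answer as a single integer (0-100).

Op 1: a = malloc(15) -> a = 0; heap: [0-14 ALLOC][15-49 FREE]
Op 2: free(a) -> (freed a); heap: [0-49 FREE]
Op 3: b = malloc(12) -> b = 0; heap: [0-11 ALLOC][12-49 FREE]
Op 4: b = realloc(b, 22) -> b = 0; heap: [0-21 ALLOC][22-49 FREE]
Op 5: b = realloc(b, 18) -> b = 0; heap: [0-17 ALLOC][18-49 FREE]
Op 6: c = malloc(1) -> c = 18; heap: [0-17 ALLOC][18-18 ALLOC][19-49 FREE]
Op 7: free(b) -> (freed b); heap: [0-17 FREE][18-18 ALLOC][19-49 FREE]
Free blocks: [18 31] total_free=49 largest=31 -> 100*(49-31)/49 = 1800/49 ≈ 36.735 -> rounds to 37

Answer: 37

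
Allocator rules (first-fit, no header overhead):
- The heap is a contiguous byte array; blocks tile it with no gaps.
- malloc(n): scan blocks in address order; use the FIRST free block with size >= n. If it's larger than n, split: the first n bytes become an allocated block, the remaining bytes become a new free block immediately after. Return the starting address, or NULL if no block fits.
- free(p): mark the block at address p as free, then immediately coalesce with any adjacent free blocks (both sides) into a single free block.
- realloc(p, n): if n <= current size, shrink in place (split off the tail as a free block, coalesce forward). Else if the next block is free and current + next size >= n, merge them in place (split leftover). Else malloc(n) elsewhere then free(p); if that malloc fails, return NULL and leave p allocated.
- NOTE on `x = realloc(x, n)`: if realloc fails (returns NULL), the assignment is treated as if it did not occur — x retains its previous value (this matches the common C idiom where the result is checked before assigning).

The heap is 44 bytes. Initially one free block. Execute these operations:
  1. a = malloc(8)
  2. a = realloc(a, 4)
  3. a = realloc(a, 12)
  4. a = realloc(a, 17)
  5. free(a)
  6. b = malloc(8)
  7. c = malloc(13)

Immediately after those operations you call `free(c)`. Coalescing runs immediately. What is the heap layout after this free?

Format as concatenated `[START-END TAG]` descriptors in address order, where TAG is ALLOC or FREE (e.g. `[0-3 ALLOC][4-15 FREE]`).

Op 1: a = malloc(8) -> a = 0; heap: [0-7 ALLOC][8-43 FREE]
Op 2: a = realloc(a, 4) -> a = 0; heap: [0-3 ALLOC][4-43 FREE]
Op 3: a = realloc(a, 12) -> a = 0; heap: [0-11 ALLOC][12-43 FREE]
Op 4: a = realloc(a, 17) -> a = 0; heap: [0-16 ALLOC][17-43 FREE]
Op 5: free(a) -> (freed a); heap: [0-43 FREE]
Op 6: b = malloc(8) -> b = 0; heap: [0-7 ALLOC][8-43 FREE]
Op 7: c = malloc(13) -> c = 8; heap: [0-7 ALLOC][8-20 ALLOC][21-43 FREE]
free(c): c = 8 -> block [8-20 ALLOC]; mark free, coalesce with adjacent free neighbors -> [0-7 ALLOC][8-43 FREE]

Answer: [0-7 ALLOC][8-43 FREE]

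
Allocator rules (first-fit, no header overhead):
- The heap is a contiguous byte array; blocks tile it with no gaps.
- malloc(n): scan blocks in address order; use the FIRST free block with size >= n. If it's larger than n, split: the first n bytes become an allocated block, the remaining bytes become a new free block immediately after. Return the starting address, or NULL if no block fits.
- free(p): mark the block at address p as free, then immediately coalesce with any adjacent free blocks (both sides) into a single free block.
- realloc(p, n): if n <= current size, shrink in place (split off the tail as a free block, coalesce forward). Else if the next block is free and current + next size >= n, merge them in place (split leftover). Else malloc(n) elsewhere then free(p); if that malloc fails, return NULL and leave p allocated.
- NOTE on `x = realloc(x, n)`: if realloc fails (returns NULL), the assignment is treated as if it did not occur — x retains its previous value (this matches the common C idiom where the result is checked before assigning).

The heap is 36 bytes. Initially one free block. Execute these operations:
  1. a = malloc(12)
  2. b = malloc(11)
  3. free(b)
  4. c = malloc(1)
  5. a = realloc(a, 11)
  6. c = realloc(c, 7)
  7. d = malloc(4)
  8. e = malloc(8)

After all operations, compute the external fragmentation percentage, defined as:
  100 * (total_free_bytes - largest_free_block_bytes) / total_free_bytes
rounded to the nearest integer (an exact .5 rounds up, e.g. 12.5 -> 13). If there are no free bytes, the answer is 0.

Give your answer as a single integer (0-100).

Answer: 17

Derivation:
Op 1: a = malloc(12) -> a = 0; heap: [0-11 ALLOC][12-35 FREE]
Op 2: b = malloc(11) -> b = 12; heap: [0-11 ALLOC][12-22 ALLOC][23-35 FREE]
Op 3: free(b) -> (freed b); heap: [0-11 ALLOC][12-35 FREE]
Op 4: c = malloc(1) -> c = 12; heap: [0-11 ALLOC][12-12 ALLOC][13-35 FREE]
Op 5: a = realloc(a, 11) -> a = 0; heap: [0-10 ALLOC][11-11 FREE][12-12 ALLOC][13-35 FREE]
Op 6: c = realloc(c, 7) -> c = 12; heap: [0-10 ALLOC][11-11 FREE][12-18 ALLOC][19-35 FREE]
Op 7: d = malloc(4) -> d = 19; heap: [0-10 ALLOC][11-11 FREE][12-18 ALLOC][19-22 ALLOC][23-35 FREE]
Op 8: e = malloc(8) -> e = 23; heap: [0-10 ALLOC][11-11 FREE][12-18 ALLOC][19-22 ALLOC][23-30 ALLOC][31-35 FREE]
Free blocks: [1 5] total_free=6 largest=5 -> 100*(6-5)/6 = 100/6 ≈ 16.667 -> rounds to 17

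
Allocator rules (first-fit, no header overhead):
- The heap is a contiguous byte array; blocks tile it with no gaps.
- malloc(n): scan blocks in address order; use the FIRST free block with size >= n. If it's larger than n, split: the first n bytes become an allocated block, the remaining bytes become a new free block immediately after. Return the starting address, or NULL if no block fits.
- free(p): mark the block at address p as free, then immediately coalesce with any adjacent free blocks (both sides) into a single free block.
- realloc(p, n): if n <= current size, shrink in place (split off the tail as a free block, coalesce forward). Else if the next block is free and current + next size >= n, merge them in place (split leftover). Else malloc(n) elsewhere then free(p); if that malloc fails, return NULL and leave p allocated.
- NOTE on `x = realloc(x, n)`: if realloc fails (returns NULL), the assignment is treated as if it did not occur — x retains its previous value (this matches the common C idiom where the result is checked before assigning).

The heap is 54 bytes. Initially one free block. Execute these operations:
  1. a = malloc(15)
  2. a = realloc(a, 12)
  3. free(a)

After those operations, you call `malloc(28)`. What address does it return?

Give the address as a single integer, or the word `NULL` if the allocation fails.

Op 1: a = malloc(15) -> a = 0; heap: [0-14 ALLOC][15-53 FREE]
Op 2: a = realloc(a, 12) -> a = 0; heap: [0-11 ALLOC][12-53 FREE]
Op 3: free(a) -> (freed a); heap: [0-53 FREE]
malloc(28): first-fit scan over [0-53 FREE] -> 0

Answer: 0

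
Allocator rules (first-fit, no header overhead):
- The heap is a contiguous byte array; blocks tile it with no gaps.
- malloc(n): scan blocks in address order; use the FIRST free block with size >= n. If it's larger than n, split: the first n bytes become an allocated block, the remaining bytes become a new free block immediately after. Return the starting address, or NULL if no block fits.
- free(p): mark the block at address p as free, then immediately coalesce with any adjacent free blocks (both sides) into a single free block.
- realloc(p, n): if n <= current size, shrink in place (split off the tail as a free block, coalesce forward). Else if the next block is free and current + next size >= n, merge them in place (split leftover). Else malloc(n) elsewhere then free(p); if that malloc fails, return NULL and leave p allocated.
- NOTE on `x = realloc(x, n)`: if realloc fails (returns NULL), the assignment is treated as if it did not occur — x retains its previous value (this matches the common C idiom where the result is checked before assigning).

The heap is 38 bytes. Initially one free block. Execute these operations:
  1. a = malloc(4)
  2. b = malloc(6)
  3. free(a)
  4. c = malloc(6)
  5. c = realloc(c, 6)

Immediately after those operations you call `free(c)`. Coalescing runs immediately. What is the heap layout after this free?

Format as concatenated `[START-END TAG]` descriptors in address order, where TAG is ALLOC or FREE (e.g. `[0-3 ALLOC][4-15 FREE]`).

Op 1: a = malloc(4) -> a = 0; heap: [0-3 ALLOC][4-37 FREE]
Op 2: b = malloc(6) -> b = 4; heap: [0-3 ALLOC][4-9 ALLOC][10-37 FREE]
Op 3: free(a) -> (freed a); heap: [0-3 FREE][4-9 ALLOC][10-37 FREE]
Op 4: c = malloc(6) -> c = 10; heap: [0-3 FREE][4-9 ALLOC][10-15 ALLOC][16-37 FREE]
Op 5: c = realloc(c, 6) -> c = 10; heap: [0-3 FREE][4-9 ALLOC][10-15 ALLOC][16-37 FREE]
free(c): c = 10 -> block [10-15 ALLOC]; mark free, coalesce with adjacent free neighbors -> [0-3 FREE][4-9 ALLOC][10-37 FREE]

Answer: [0-3 FREE][4-9 ALLOC][10-37 FREE]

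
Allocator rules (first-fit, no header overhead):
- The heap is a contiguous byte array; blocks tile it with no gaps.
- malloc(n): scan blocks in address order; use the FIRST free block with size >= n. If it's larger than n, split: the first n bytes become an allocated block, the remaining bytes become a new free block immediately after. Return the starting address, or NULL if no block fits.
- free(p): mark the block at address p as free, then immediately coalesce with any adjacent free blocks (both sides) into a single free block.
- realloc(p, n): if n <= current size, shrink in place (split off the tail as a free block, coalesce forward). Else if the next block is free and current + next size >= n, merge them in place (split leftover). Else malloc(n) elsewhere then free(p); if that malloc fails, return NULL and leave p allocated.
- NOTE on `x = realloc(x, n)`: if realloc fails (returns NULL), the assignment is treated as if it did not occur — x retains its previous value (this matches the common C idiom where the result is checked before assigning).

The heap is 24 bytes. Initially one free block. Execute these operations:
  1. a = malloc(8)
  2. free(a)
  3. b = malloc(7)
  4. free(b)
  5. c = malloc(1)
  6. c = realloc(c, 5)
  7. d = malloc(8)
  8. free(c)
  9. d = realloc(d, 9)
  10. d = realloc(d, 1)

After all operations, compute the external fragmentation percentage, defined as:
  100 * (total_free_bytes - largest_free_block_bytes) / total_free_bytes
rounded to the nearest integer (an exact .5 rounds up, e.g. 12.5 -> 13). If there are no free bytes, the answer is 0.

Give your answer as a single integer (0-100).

Answer: 22

Derivation:
Op 1: a = malloc(8) -> a = 0; heap: [0-7 ALLOC][8-23 FREE]
Op 2: free(a) -> (freed a); heap: [0-23 FREE]
Op 3: b = malloc(7) -> b = 0; heap: [0-6 ALLOC][7-23 FREE]
Op 4: free(b) -> (freed b); heap: [0-23 FREE]
Op 5: c = malloc(1) -> c = 0; heap: [0-0 ALLOC][1-23 FREE]
Op 6: c = realloc(c, 5) -> c = 0; heap: [0-4 ALLOC][5-23 FREE]
Op 7: d = malloc(8) -> d = 5; heap: [0-4 ALLOC][5-12 ALLOC][13-23 FREE]
Op 8: free(c) -> (freed c); heap: [0-4 FREE][5-12 ALLOC][13-23 FREE]
Op 9: d = realloc(d, 9) -> d = 5; heap: [0-4 FREE][5-13 ALLOC][14-23 FREE]
Op 10: d = realloc(d, 1) -> d = 5; heap: [0-4 FREE][5-5 ALLOC][6-23 FREE]
Free blocks: [5 18] total_free=23 largest=18 -> 100*(23-18)/23 = 500/23 ≈ 21.739 -> rounds to 22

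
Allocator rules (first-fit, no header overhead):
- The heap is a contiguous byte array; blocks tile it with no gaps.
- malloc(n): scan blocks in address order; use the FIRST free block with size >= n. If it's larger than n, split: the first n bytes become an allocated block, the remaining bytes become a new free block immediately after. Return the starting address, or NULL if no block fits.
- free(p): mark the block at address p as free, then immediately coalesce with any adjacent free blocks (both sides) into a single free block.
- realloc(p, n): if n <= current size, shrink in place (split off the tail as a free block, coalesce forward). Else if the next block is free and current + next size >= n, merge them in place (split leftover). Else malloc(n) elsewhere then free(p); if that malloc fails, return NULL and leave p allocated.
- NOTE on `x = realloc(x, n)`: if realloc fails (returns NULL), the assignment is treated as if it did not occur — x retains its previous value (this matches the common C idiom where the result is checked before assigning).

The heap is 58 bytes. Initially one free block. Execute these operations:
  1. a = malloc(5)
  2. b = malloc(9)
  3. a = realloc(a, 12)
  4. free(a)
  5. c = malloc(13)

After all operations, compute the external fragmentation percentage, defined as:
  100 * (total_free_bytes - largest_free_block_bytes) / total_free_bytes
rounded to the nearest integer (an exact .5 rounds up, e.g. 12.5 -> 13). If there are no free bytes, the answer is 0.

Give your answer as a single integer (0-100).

Answer: 14

Derivation:
Op 1: a = malloc(5) -> a = 0; heap: [0-4 ALLOC][5-57 FREE]
Op 2: b = malloc(9) -> b = 5; heap: [0-4 ALLOC][5-13 ALLOC][14-57 FREE]
Op 3: a = realloc(a, 12) -> a = 14; heap: [0-4 FREE][5-13 ALLOC][14-25 ALLOC][26-57 FREE]
Op 4: free(a) -> (freed a); heap: [0-4 FREE][5-13 ALLOC][14-57 FREE]
Op 5: c = malloc(13) -> c = 14; heap: [0-4 FREE][5-13 ALLOC][14-26 ALLOC][27-57 FREE]
Free blocks: [5 31] total_free=36 largest=31 -> 100*(36-31)/36 = 500/36 ≈ 13.889 -> rounds to 14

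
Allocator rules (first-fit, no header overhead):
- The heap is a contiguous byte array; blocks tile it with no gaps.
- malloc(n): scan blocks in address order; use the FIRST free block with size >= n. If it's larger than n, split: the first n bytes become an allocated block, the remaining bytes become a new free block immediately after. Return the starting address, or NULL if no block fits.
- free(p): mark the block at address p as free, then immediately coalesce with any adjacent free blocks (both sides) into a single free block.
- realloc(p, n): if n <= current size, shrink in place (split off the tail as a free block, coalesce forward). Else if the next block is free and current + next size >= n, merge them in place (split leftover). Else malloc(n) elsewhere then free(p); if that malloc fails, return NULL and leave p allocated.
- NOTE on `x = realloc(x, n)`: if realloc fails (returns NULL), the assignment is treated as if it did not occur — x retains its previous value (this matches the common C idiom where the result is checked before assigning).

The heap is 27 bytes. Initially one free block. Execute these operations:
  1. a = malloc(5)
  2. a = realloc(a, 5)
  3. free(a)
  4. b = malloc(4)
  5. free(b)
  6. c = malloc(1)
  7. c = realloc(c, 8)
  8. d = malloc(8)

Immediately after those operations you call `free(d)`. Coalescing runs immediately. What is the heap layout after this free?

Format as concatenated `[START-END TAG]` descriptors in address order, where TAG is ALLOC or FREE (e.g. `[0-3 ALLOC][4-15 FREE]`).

Op 1: a = malloc(5) -> a = 0; heap: [0-4 ALLOC][5-26 FREE]
Op 2: a = realloc(a, 5) -> a = 0; heap: [0-4 ALLOC][5-26 FREE]
Op 3: free(a) -> (freed a); heap: [0-26 FREE]
Op 4: b = malloc(4) -> b = 0; heap: [0-3 ALLOC][4-26 FREE]
Op 5: free(b) -> (freed b); heap: [0-26 FREE]
Op 6: c = malloc(1) -> c = 0; heap: [0-0 ALLOC][1-26 FREE]
Op 7: c = realloc(c, 8) -> c = 0; heap: [0-7 ALLOC][8-26 FREE]
Op 8: d = malloc(8) -> d = 8; heap: [0-7 ALLOC][8-15 ALLOC][16-26 FREE]
free(d): d = 8 -> block [8-15 ALLOC]; mark free, coalesce with adjacent free neighbors -> [0-7 ALLOC][8-26 FREE]

Answer: [0-7 ALLOC][8-26 FREE]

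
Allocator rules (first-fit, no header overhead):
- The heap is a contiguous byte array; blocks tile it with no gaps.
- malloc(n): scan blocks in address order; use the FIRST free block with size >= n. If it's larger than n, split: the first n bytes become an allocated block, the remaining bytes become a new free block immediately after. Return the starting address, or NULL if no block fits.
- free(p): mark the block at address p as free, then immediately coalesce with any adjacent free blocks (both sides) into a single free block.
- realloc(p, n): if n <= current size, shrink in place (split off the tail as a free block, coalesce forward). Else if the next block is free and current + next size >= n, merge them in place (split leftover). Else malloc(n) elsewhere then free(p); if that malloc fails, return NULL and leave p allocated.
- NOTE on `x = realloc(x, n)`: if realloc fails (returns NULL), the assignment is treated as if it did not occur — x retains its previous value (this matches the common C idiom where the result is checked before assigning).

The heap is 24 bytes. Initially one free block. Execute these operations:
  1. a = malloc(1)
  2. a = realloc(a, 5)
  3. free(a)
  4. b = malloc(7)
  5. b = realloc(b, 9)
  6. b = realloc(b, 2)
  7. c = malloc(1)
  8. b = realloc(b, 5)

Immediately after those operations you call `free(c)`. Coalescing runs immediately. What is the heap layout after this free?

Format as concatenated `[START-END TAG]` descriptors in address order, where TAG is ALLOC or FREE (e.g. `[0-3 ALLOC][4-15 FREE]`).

Op 1: a = malloc(1) -> a = 0; heap: [0-0 ALLOC][1-23 FREE]
Op 2: a = realloc(a, 5) -> a = 0; heap: [0-4 ALLOC][5-23 FREE]
Op 3: free(a) -> (freed a); heap: [0-23 FREE]
Op 4: b = malloc(7) -> b = 0; heap: [0-6 ALLOC][7-23 FREE]
Op 5: b = realloc(b, 9) -> b = 0; heap: [0-8 ALLOC][9-23 FREE]
Op 6: b = realloc(b, 2) -> b = 0; heap: [0-1 ALLOC][2-23 FREE]
Op 7: c = malloc(1) -> c = 2; heap: [0-1 ALLOC][2-2 ALLOC][3-23 FREE]
Op 8: b = realloc(b, 5) -> b = 3; heap: [0-1 FREE][2-2 ALLOC][3-7 ALLOC][8-23 FREE]
free(c): c = 2 -> block [2-2 ALLOC]; mark free, coalesce with adjacent free neighbors -> [0-2 FREE][3-7 ALLOC][8-23 FREE]

Answer: [0-2 FREE][3-7 ALLOC][8-23 FREE]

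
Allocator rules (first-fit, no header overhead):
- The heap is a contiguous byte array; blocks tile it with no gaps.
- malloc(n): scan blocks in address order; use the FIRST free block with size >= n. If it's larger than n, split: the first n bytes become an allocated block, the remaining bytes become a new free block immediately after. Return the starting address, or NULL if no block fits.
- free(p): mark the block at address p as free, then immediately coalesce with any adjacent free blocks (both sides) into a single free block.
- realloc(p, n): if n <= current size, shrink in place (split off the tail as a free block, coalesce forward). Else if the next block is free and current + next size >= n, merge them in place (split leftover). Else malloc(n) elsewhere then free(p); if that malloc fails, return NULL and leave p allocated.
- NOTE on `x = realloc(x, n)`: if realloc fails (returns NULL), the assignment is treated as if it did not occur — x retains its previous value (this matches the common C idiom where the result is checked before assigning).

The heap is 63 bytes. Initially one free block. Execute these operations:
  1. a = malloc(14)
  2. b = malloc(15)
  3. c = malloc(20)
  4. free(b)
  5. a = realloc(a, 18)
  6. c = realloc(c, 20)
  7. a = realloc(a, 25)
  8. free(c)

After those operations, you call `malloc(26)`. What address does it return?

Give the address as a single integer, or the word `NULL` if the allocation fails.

Op 1: a = malloc(14) -> a = 0; heap: [0-13 ALLOC][14-62 FREE]
Op 2: b = malloc(15) -> b = 14; heap: [0-13 ALLOC][14-28 ALLOC][29-62 FREE]
Op 3: c = malloc(20) -> c = 29; heap: [0-13 ALLOC][14-28 ALLOC][29-48 ALLOC][49-62 FREE]
Op 4: free(b) -> (freed b); heap: [0-13 ALLOC][14-28 FREE][29-48 ALLOC][49-62 FREE]
Op 5: a = realloc(a, 18) -> a = 0; heap: [0-17 ALLOC][18-28 FREE][29-48 ALLOC][49-62 FREE]
Op 6: c = realloc(c, 20) -> c = 29; heap: [0-17 ALLOC][18-28 FREE][29-48 ALLOC][49-62 FREE]
Op 7: a = realloc(a, 25) -> a = 0; heap: [0-24 ALLOC][25-28 FREE][29-48 ALLOC][49-62 FREE]
Op 8: free(c) -> (freed c); heap: [0-24 ALLOC][25-62 FREE]
malloc(26): first-fit scan over [0-24 ALLOC][25-62 FREE] -> 25

Answer: 25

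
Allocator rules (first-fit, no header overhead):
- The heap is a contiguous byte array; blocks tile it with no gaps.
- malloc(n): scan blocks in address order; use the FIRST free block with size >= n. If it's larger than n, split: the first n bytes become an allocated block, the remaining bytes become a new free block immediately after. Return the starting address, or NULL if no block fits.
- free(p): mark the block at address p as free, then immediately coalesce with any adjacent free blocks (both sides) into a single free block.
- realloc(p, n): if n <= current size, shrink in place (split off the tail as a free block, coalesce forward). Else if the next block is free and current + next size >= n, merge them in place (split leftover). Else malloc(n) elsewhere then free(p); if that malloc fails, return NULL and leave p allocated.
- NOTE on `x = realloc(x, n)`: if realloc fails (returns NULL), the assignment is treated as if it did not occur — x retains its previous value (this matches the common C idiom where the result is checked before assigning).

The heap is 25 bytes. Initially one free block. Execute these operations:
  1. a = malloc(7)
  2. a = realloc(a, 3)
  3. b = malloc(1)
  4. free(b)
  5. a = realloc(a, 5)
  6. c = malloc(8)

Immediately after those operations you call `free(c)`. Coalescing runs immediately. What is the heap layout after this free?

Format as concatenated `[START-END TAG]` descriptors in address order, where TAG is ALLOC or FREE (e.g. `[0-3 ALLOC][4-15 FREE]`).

Answer: [0-4 ALLOC][5-24 FREE]

Derivation:
Op 1: a = malloc(7) -> a = 0; heap: [0-6 ALLOC][7-24 FREE]
Op 2: a = realloc(a, 3) -> a = 0; heap: [0-2 ALLOC][3-24 FREE]
Op 3: b = malloc(1) -> b = 3; heap: [0-2 ALLOC][3-3 ALLOC][4-24 FREE]
Op 4: free(b) -> (freed b); heap: [0-2 ALLOC][3-24 FREE]
Op 5: a = realloc(a, 5) -> a = 0; heap: [0-4 ALLOC][5-24 FREE]
Op 6: c = malloc(8) -> c = 5; heap: [0-4 ALLOC][5-12 ALLOC][13-24 FREE]
free(c): c = 5 -> block [5-12 ALLOC]; mark free, coalesce with adjacent free neighbors -> [0-4 ALLOC][5-24 FREE]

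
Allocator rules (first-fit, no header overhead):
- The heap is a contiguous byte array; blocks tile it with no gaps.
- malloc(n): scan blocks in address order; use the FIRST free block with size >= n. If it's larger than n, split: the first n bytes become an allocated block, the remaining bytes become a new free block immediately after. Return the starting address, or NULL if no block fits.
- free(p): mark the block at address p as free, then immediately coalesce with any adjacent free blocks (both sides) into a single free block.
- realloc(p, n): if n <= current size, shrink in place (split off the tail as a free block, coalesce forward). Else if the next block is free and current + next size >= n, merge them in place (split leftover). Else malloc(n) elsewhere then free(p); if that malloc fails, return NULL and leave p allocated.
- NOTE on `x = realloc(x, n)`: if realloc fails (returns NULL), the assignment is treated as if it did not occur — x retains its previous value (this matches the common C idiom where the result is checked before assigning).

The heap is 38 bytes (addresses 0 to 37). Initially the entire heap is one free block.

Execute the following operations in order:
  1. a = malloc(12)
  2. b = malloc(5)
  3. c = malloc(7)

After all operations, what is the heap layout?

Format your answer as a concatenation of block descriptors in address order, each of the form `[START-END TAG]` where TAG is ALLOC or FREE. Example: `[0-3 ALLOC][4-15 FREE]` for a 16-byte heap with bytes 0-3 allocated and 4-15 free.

Op 1: a = malloc(12) -> a = 0; heap: [0-11 ALLOC][12-37 FREE]
Op 2: b = malloc(5) -> b = 12; heap: [0-11 ALLOC][12-16 ALLOC][17-37 FREE]
Op 3: c = malloc(7) -> c = 17; heap: [0-11 ALLOC][12-16 ALLOC][17-23 ALLOC][24-37 FREE]

Answer: [0-11 ALLOC][12-16 ALLOC][17-23 ALLOC][24-37 FREE]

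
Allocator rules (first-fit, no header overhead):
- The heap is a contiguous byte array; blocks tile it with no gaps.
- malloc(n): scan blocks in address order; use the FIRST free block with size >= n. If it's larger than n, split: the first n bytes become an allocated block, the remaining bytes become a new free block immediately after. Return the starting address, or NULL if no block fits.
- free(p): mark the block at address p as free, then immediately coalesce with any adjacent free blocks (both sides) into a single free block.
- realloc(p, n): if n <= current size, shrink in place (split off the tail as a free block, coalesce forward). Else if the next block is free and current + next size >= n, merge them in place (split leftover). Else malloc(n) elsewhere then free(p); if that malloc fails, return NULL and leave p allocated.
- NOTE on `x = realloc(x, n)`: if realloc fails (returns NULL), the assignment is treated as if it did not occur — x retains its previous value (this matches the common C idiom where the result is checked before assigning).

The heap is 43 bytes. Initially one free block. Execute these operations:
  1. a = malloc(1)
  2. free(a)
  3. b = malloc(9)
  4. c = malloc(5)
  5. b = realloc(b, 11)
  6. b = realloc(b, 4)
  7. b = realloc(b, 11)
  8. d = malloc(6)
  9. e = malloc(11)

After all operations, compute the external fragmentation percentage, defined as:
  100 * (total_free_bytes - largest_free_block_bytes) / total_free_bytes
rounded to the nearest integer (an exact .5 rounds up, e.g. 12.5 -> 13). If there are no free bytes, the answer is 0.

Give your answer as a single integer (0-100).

Answer: 30

Derivation:
Op 1: a = malloc(1) -> a = 0; heap: [0-0 ALLOC][1-42 FREE]
Op 2: free(a) -> (freed a); heap: [0-42 FREE]
Op 3: b = malloc(9) -> b = 0; heap: [0-8 ALLOC][9-42 FREE]
Op 4: c = malloc(5) -> c = 9; heap: [0-8 ALLOC][9-13 ALLOC][14-42 FREE]
Op 5: b = realloc(b, 11) -> b = 14; heap: [0-8 FREE][9-13 ALLOC][14-24 ALLOC][25-42 FREE]
Op 6: b = realloc(b, 4) -> b = 14; heap: [0-8 FREE][9-13 ALLOC][14-17 ALLOC][18-42 FREE]
Op 7: b = realloc(b, 11) -> b = 14; heap: [0-8 FREE][9-13 ALLOC][14-24 ALLOC][25-42 FREE]
Op 8: d = malloc(6) -> d = 0; heap: [0-5 ALLOC][6-8 FREE][9-13 ALLOC][14-24 ALLOC][25-42 FREE]
Op 9: e = malloc(11) -> e = 25; heap: [0-5 ALLOC][6-8 FREE][9-13 ALLOC][14-24 ALLOC][25-35 ALLOC][36-42 FREE]
Free blocks: [3 7] total_free=10 largest=7 -> 100*(10-7)/10 = 300/10 = 30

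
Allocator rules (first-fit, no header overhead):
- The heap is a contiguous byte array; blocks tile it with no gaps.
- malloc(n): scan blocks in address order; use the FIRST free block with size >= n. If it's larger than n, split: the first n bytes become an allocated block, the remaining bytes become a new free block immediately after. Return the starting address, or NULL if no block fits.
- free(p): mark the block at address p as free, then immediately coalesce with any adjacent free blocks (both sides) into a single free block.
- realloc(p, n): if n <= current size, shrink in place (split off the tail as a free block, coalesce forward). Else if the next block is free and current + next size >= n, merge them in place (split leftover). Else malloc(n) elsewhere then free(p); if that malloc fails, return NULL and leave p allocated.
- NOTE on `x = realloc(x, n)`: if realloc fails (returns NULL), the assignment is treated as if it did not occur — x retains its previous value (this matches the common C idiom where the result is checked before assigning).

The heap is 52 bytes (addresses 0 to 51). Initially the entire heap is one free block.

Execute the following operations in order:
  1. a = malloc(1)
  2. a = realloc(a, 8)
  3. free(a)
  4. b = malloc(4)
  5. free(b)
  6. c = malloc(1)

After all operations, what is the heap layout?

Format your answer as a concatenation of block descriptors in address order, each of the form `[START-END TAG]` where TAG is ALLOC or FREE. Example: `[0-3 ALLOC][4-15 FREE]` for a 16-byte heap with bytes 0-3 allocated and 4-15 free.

Op 1: a = malloc(1) -> a = 0; heap: [0-0 ALLOC][1-51 FREE]
Op 2: a = realloc(a, 8) -> a = 0; heap: [0-7 ALLOC][8-51 FREE]
Op 3: free(a) -> (freed a); heap: [0-51 FREE]
Op 4: b = malloc(4) -> b = 0; heap: [0-3 ALLOC][4-51 FREE]
Op 5: free(b) -> (freed b); heap: [0-51 FREE]
Op 6: c = malloc(1) -> c = 0; heap: [0-0 ALLOC][1-51 FREE]

Answer: [0-0 ALLOC][1-51 FREE]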